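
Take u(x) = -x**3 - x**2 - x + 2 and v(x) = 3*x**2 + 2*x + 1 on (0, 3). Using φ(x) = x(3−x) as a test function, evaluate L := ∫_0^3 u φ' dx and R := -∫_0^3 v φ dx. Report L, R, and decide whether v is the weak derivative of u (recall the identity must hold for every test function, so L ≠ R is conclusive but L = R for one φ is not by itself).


LHS = 1089/20, RHS = -1089/20. No, v is not the weak derivative of u.

u(x) = -x**3 - x**2 - x + 2, classical derivative u'(x) = -3*x**2 - 2*x - 1.
φ(x) = x(3−x), so φ'(x) = 3 - 2*x.
Note φ(0) = φ(3) = 0, so the boundary term u·φ vanishes.
LHS = ∫_0^3 u(x) φ'(x) dx = ∫_0^3 (2*x^4 - x^3 - x^2 - 7*x + 6) dx. Term by term:
  ∫_0^3 2*x^4 dx = 486/5;  ∫_0^3 -x^3 dx = -81/4;  ∫_0^3 -x^2 dx = -9;
  ∫_0^3 -7*x dx = -63/2;  ∫_0^3 6 dx = 18.
Sum: 486/5 − 81/4 − 9 − 63/2 + 18 = 1089/20.
So LHS = 1089/20.
∫_0^3 v(x) φ(x) dx = ∫_0^3 (-3*x^4 + 7*x^3 + 5*x^2 + 3*x) dx. Term by term:
  ∫_0^3 -3*x^4 dx = -729/5;  ∫_0^3 7*x^3 dx = 567/4;  ∫_0^3 5*x^2 dx = 45;
  ∫_0^3 3*x dx = 27/2.
Sum: -729/5 + 567/4 + 45 + 27/2 = 1089/20.
So RHS = -∫_0^3 v(x) φ(x) dx = -1089/20.
LHS − RHS = 1089/10 ≠ 0, so the identity fails.
(For a valid weak derivative the identity must hold for EVERY test function, in particular this one. The failure shows v is NOT the weak derivative of u.)
Correct weak derivative would be u'(x) = -3*x**2 - 2*x - 1.


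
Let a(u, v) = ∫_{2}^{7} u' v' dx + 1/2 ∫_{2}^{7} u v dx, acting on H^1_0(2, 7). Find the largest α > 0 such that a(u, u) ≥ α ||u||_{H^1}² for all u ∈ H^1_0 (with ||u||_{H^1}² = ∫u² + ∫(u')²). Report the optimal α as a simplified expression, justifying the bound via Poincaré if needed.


α = (π^2 + 25/2)/(π^2 + 25)

Coercivity of a(·,·) on H^1_0(2, 7) means a(u, u) ≥ α ||u||_{H^1}² for every u ∈ H^1_0.
The interval has length L = 5, and Poincaré/coercivity depend only on L. Here a(u, u) = ∫(u')² + (1/2)·∫u².
Here 0 < c = 1/2 < 1. The condition a(u,u) ≥ α||u||_{H^1}² reads (1−α)∫(u')² ≥ (α−c)∫u². Any admissible α is ≤ 1 (rapidly oscillating u have ∫u²/∫(u')² → 0), and α = 1 would force 0 ≥ (1−c)∫u², impossible since c < 1; so 1−α > 0. By the sharp Poincaré inequality on H^1_0 of an interval of length L, ∫(u')² ≥ (π/L)²∫u² with equality for the first sine mode sin(π(x−x₀)/L) (x₀ the left endpoint), so the inequality holds for all u iff (1−α)(π/L)² ≥ α − c, i.e. α ≤ ((π/L)² + c)/((π/L)² + 1) = (1 + c(L/π)²)/(1 + (L/π)²). With (π/L)² = π^2/25 and c = 1/2, the largest admissible constant is α = ((π/L)² + c)/((π/L)² + 1).
Simplifying, α = (π^2 + 25/2)/(π^2 + 25).


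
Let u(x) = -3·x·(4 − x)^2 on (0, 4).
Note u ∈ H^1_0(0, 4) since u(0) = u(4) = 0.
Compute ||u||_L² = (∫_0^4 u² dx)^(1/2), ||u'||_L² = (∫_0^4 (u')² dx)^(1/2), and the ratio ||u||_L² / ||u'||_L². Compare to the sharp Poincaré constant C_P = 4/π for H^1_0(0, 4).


||u||_L² / ||u'||_L² = 2*sqrt(14)/7 < C_P = 4/π.

u(x) = -3·x·(4 − x)^2, so u'(x) = 3*(4 - 3*x)*(x - 4).
u(x) = -3·x·(4 − x)^2 vanishes at x = 0 and x = 4, so u ∈ H^1_0(0, 4). Differentiate via the product rule and integrate the resulting polynomials term by term.
  ∫_0^4 u² dx = ∫_0^4 (9*x^6 - 144*x^5 + 864*x^4 - 2304*x^3 + 2304*x^2) dx. Term by term:
    ∫_0^4 9*x^6 dx = 147456/7;  ∫_0^4 -144*x^5 dx = -98304;  ∫_0^4 864*x^4 dx = 884736/5;
    ∫_0^4 -2304*x^3 dx = -147456;  ∫_0^4 2304*x^2 dx = 49152.
  Sum: 147456/7 − 98304 + 884736/5 − 147456 + 49152 = 49152/35.
  ∫_0^4 (u')² dx = ∫_0^4 (81*x^4 - 864*x^3 + 3168*x^2 - 4608*x + 2304) dx. Term by term:
    ∫_0^4 81*x^4 dx = 82944/5;  ∫_0^4 -864*x^3 dx = -55296;  ∫_0^4 3168*x^2 dx = 67584;
    ∫_0^4 -4608*x dx = -36864;  ∫_0^4 2304 dx = 9216.
  Sum: 82944/5 − 55296 + 67584 − 36864 + 9216 = 6144/5.
∫_0^4 u² dx = 49152/35, so ||u||_L² = 128*sqrt(105)/35.
∫_0^4 (u')² dx = 6144/5, so ||u'||_L² = 32*sqrt(30)/5.
Ratio ||u||_L² / ||u'||_L² = 2*sqrt(14)/7.
Sharp Poincaré constant on H^1_0(0, 4) is C_P = L/π = 4/π, achieved by sin(π/4·x).
A polynomial bump cannot attain the sharp Poincaré constant (only the first sine eigenfunction does), so the ratio is strictly less than C_P, consistent with ||u||_L² ≤ C_P ||u'||_L².


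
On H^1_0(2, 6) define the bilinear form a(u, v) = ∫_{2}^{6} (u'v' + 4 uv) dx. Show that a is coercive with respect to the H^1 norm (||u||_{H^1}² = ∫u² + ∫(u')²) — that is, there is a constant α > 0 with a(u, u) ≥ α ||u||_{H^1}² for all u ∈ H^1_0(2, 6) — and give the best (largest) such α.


α = 1

Coercivity of a(·,·) on H^1_0(2, 6) means a(u, u) ≥ α ||u||_{H^1}² for every u ∈ H^1_0.
The interval has length L = 4, and Poincaré/coercivity depend only on L. Here a(u, u) = ∫(u')² + (4)·∫u².
Here c = 4 ≥ 1, so a(u,u) = ∫(u')² + c∫u² ≥ ∫(u')² + ∫u² = ||u||_{H^1}², i.e. α = 1 works. No larger α is possible: a(u,u) ≥ α||u||_{H^1}² means (1−α)∫(u')² ≥ (α−c)∫u², and for the modes u_n = sin(nπ(x−x₀)/L) (x₀ the left endpoint) one has ∫u_n²/∫(u_n')² = (L/(nπ))² → 0, so a(u_n,u_n)/||u_n||_{H^1}² → 1. Hence the optimal constant is α = 1.
Therefore α = 1.


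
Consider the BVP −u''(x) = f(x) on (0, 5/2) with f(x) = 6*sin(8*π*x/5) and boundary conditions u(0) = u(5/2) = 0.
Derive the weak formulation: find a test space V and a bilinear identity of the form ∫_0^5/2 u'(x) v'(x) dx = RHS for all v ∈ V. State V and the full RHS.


V = H^1_0(0, 5/2) (so v(0) = v(5/2) = 0); weak form: ∫_0^5/2 u'v' dx = ∫_0^5/2 (6*sin(8*π*x/5)) v dx for all v ∈ V.

Multiply both sides by a test function v and integrate from 0 to 5/2:
  ∫_0^5/2 −u''(x) v(x) dx = ∫_0^5/2 f(x) v(x) dx.
Integrate the LHS by parts once:
  ∫_0^5/2 −u'' v dx = −[u'(x) v(x)]_0^5/2 + ∫_0^5/2 u'(x) v'(x) dx.
Thus ∫_0^5/2 u'(x) v'(x) dx = ∫_0^5/2 f(x) v(x) dx + [u'(x) v(x)]_0^5/2.
Choose V so that boundary terms are either known or forced to vanish.
u is Dirichlet: u(0) = u(5/2) = 0. Let V = H^1_0(0, 5/2); then v(0) = v(5/2) = 0, and [u' v]_0^5/2 = 0.
Weak formulation: find u (satisfying any essential BC) such that ∫_0^5/2 u'(x) v'(x) dx = ∫_0^5/2 f v dx for all v ∈ V.
Substituting f(x) = 6*sin(8*π*x/5), the right-hand side is ∫_0^5/2 (6*sin(8*π*x/5)) v dx.


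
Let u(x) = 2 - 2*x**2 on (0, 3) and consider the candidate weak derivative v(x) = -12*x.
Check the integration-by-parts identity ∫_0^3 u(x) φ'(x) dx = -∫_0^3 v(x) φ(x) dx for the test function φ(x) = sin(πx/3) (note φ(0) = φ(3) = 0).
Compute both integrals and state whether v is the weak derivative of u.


LHS = 36/π, RHS = 108/π. No, v is not the weak derivative of u.

u(x) = 2 - 2*x**2, classical derivative u'(x) = -4*x.
φ(x) = sin(πx/3), so φ'(x) = π*cos(π*x/3)/3.
Note φ(0) = φ(3) = 0, so the boundary term u·φ vanishes.
LHS = ∫_0^3 u(x) φ'(x) dx = ∫_0^3 (-2*π*x^2*cos(π*x/3)/3 + 2*π*cos(π*x/3)/3) dx. Term by term:
  ∫_0^3 2*π*cos(π*x/3)/3 dx = 0;  ∫_0^3 -2*π*x^2*cos(π*x/3)/3 dx = 36/π.
Sum: 0 + 36/π = 36/π.
So LHS = 36/π.
∫_0^3 v(x) φ(x) dx = ∫_0^3 (-12*x*sin(π*x/3)) dx. Term by term:
  ∫_0^3 -12*x*sin(π*x/3) dx = -108/π.
So RHS = -∫_0^3 v(x) φ(x) dx = 108/π.
LHS − RHS = -72/π ≠ 0, so the identity fails.
(For a valid weak derivative the identity must hold for EVERY test function, in particular this one. The failure shows v is NOT the weak derivative of u.)
Correct weak derivative would be u'(x) = -4*x.


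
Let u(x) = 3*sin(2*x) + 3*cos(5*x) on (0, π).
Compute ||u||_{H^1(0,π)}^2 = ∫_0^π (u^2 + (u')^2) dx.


||u||_{H^1(0,π)}^2 = -624/7 + 279*π/2

u'(x) = -15*sin(5*x) + 6*cos(2*x).
Expand u² and (u')² and integrate term by term on (0, π), using: for integers n ≥ 1, ∫_0^π sin²(nx) dx = ∫_0^π cos²(nx) dx = π/2; for n ≠ n', ∫_0^π sin(nx)sin(n'x) dx = ∫_0^π cos(nx)cos(n'x) dx = 0; and by product-to-sum, ∫_0^π sin(nx)cos(n'x) dx = ½∫_0^π [sin((n+n')x) + sin((n−n')x)] dx, which is 0 when n+n' is even and 2n/(n²−n'²) when n+n' is odd (it need not vanish on (0, π)).
  u² squared terms: (3)²·∫cos(5x)² dx = 9·π/2 = 9*π/2;  (3)²·∫sin(2x)² dx = 9·π/2 = 9*π/2.
  u² cross terms: 2·(3)·(3)·∫cos(5x)·sin(2x) dx = 18·(-4/21) = -24/7.
  So ∫_0^π u² dx = 9*π/2 + 9*π/2 − 24/7 = -24/7 + 9*π.
  (u')² squared terms: (-15)²·∫sin(5x)² dx = 225·π/2 = 225*π/2;  (6)²·∫cos(2x)² dx = 36·π/2 = 18*π.
  (u')² cross terms: 2·(-15)·(6)·∫sin(5x)·cos(2x) dx = -180·(10/21) = -600/7.
  So ∫_0^π (u')² dx = 225*π/2 + 18*π − 600/7 = -600/7 + 261*π/2.
||u||_{H^1}^2 = (-24/7 + 9*π) + (-600/7 + 261*π/2) = -624/7 + 279*π/2.


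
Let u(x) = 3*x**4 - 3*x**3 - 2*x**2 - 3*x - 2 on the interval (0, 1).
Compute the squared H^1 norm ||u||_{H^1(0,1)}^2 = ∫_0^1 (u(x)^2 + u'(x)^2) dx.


||u||_{H^1}^2 = 1313/28

The H^1 norm (squared) on an interval (0, L) is
  ||u||_{H^1}^2 = ∫_0^L u(x)^2 dx + ∫_0^L u'(x)^2 dx.
Compute u'(x) = 12*x**3 - 9*x**2 - 4*x - 3.
Then u(x)^2 = 9*x**8 - 18*x**7 - 3*x**6 - 6*x**5 + 10*x**4 + 24*x**3 + 17*x**2 + 12*x + 4 and u'(x)^2 = 144*x**6 - 216*x**5 - 15*x**4 + 70*x**2 + 24*x + 9.
Integrate each monomial from 0 to 1 using ∫_0^1 c·x^n dx = c·1^(n+1)/(n+1):
  ∫_0^1 u(x)^2 dx = ∫_0^1 (9*x^8 - 18*x^7 - 3*x^6 - 6*x^5 + 10*x^4 + 24*x^3 + 17*x^2 + 12*x + 4) dx. Term by term:
    ∫_0^1 9*x^8 dx = 1;  ∫_0^1 -18*x^7 dx = -9/4;  ∫_0^1 -3*x^6 dx = -3/7;
    ∫_0^1 -6*x^5 dx = -1;  ∫_0^1 10*x^4 dx = 2;  ∫_0^1 24*x^3 dx = 6;
    ∫_0^1 17*x^2 dx = 17/3;  ∫_0^1 12*x dx = 6;  ∫_0^1 4 dx = 4.
  Sum: 1 − 9/4 − 3/7 − 1 + 2 + 6 + 17/3 + 6 + 4 = 1763/84.
  ∫_0^1 u'(x)^2 dx = ∫_0^1 (144*x^6 - 216*x^5 - 15*x^4 + 70*x^2 + 24*x + 9) dx. Term by term:
    ∫_0^1 144*x^6 dx = 144/7;  ∫_0^1 -216*x^5 dx = -36;  ∫_0^1 -15*x^4 dx = -3;
    ∫_0^1 70*x^2 dx = 70/3;  ∫_0^1 24*x dx = 12;  ∫_0^1 9 dx = 9.
  Sum: 144/7 − 36 − 3 + 70/3 + 12 + 9 = 544/21.
Adding: ||u||_{H^1}^2 = 1763/84 + 544/21 = 1313/28.


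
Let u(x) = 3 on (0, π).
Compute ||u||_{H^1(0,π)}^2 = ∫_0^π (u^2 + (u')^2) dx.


||u||_{H^1(0,π)}^2 = 9*π

u'(x) = 0.
Expand u² and (u')² and integrate term by term on (0, π), using: for integers n ≥ 1, ∫_0^π sin²(nx) dx = ∫_0^π cos²(nx) dx = π/2; for n ≠ n', ∫_0^π sin(nx)sin(n'x) dx = ∫_0^π cos(nx)cos(n'x) dx = 0; and by product-to-sum, ∫_0^π sin(nx)cos(n'x) dx = ½∫_0^π [sin((n+n')x) + sin((n−n')x)] dx, which is 0 when n+n' is even and 2n/(n²−n'²) when n+n' is odd (it need not vanish on (0, π)). For the constant mode: ∫_0^π 1 dx = π, ∫_0^π cos(nx) dx = 0, ∫_0^π sin(nx) dx = (1−(−1)^n)/n.
  u² squared terms: (3)²·∫1 dx = 9·π = 9*π.
  So ∫_0^π u² dx = 9*π.
  u' ≡ 0, so ∫_0^π (u')² dx = 0.
||u||_{H^1}^2 = (9*π) + (0) = 9*π.


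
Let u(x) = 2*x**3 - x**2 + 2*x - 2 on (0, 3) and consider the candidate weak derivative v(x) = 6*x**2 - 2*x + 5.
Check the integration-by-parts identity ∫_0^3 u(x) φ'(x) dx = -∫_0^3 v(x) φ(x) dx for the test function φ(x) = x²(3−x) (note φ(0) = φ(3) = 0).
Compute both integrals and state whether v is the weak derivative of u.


LHS = -135, RHS = -621/4. No, v is not the weak derivative of u.

u(x) = 2*x**3 - x**2 + 2*x - 2, classical derivative u'(x) = 6*x**2 - 2*x + 2.
φ(x) = x²(3−x), so φ'(x) = 3*x*(2 - x).
Note φ(0) = φ(3) = 0, so the boundary term u·φ vanishes.
LHS = ∫_0^3 u(x) φ'(x) dx = ∫_0^3 (-6*x^5 + 15*x^4 - 12*x^3 + 18*x^2 - 12*x) dx. Term by term:
  ∫_0^3 -6*x^5 dx = -729;  ∫_0^3 15*x^4 dx = 729;  ∫_0^3 -12*x^3 dx = -243;
  ∫_0^3 18*x^2 dx = 162;  ∫_0^3 -12*x dx = -54.
Sum: -729 + 729 − 243 + 162 − 54 = -135.
So LHS = -135.
∫_0^3 v(x) φ(x) dx = ∫_0^3 (-6*x^5 + 20*x^4 - 11*x^3 + 15*x^2) dx. Term by term:
  ∫_0^3 -6*x^5 dx = -729;  ∫_0^3 20*x^4 dx = 972;  ∫_0^3 -11*x^3 dx = -891/4;
  ∫_0^3 15*x^2 dx = 135.
Sum: -729 + 972 − 891/4 + 135 = 621/4.
So RHS = -∫_0^3 v(x) φ(x) dx = -621/4.
LHS − RHS = 81/4 ≠ 0, so the identity fails.
(For a valid weak derivative the identity must hold for EVERY test function, in particular this one. The failure shows v is NOT the weak derivative of u.)
Correct weak derivative would be u'(x) = 6*x**2 - 2*x + 2.


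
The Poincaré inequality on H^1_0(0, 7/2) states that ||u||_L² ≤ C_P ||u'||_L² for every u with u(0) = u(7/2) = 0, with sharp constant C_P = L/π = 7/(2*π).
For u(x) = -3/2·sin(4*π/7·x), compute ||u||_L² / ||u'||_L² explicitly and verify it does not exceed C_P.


||u||_L² / ||u'||_L² = 7/(4*π) < C_P = 7/(2*π).

u(x) = -3/2·sin(4*π/7·x), so u'(x) = -6*π*cos(4*π*x/7)/7.
Writing u(x) = A·sin(kπx/L) with A = -3/2 and k = 2, use ∫_0^L sin²(kπx/L) dx = L/2 and ∫_0^L cos²(kπx/L) dx = L/2.
u² = 9/4·sin²(4*π/7·x) and (u')² = 36*π^2/49·cos²(4*π/7·x), and each of sin², cos² integrates to L/2 = 7/4 over (0, 7/2).
∫_0^7/2 u² dx = 63/16, so ||u||_L² = 3*sqrt(7)/4.
∫_0^7/2 (u')² dx = 9*π^2/7, so ||u'||_L² = 3*sqrt(7)*π/7.
Ratio ||u||_L² / ||u'||_L² = 7/(4*π).
Sharp Poincaré constant on H^1_0(0, 7/2) is C_P = L/π = 7/(2*π), achieved by sin(2*π/7·x).
This is the k = 2 harmonic; the ratio L/(kπ) is strictly less than C_P = L/π, consistent with the sharp inequality ||u||_L² ≤ C_P ||u'||_L².


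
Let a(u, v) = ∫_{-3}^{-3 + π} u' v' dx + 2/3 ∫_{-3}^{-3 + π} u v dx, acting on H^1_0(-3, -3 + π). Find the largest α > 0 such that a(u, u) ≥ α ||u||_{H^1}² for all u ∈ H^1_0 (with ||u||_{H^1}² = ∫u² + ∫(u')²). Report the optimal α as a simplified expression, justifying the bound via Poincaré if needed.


α = 5/6

Coercivity of a(·,·) on H^1_0(-3, -3 + π) means a(u, u) ≥ α ||u||_{H^1}² for every u ∈ H^1_0.
The interval has length L = π, and Poincaré/coercivity depend only on L. Here a(u, u) = ∫(u')² + (2/3)·∫u².
Here 0 < c = 2/3 < 1. The condition a(u,u) ≥ α||u||_{H^1}² reads (1−α)∫(u')² ≥ (α−c)∫u². Any admissible α is ≤ 1 (rapidly oscillating u have ∫u²/∫(u')² → 0), and α = 1 would force 0 ≥ (1−c)∫u², impossible since c < 1; so 1−α > 0. By the sharp Poincaré inequality on H^1_0 of an interval of length L, ∫(u')² ≥ (π/L)²∫u² with equality for the first sine mode sin(π(x−x₀)/L) (x₀ the left endpoint), so the inequality holds for all u iff (1−α)(π/L)² ≥ α − c, i.e. α ≤ ((π/L)² + c)/((π/L)² + 1) = (1 + c(L/π)²)/(1 + (L/π)²). With (π/L)² = 1 and c = 2/3, the largest admissible constant is α = ((π/L)² + c)/((π/L)² + 1).
Simplifying, α = 5/6.


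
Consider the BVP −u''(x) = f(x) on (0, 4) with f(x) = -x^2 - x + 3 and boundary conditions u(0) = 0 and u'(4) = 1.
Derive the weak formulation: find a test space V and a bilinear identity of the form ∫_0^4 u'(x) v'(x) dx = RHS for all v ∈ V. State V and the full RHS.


V = {v ∈ H^1(0, 4) : v(0) = 0} (test functions vanish at x = 0 where u is specified); weak form: ∫_0^4 u'v' dx = ∫_0^4 (-x^2 - x + 3) v dx + v(4) for all v ∈ V.

Multiply both sides by a test function v and integrate from 0 to 4:
  ∫_0^4 −u''(x) v(x) dx = ∫_0^4 f(x) v(x) dx.
Integrate the LHS by parts once:
  ∫_0^4 −u'' v dx = −[u'(x) v(x)]_0^4 + ∫_0^4 u'(x) v'(x) dx.
Thus ∫_0^4 u'(x) v'(x) dx = ∫_0^4 f(x) v(x) dx + [u'(x) v(x)]_0^4.
Choose V so that boundary terms are either known or forced to vanish.
Mixed BC: u(0) = 0 (Dirichlet) and u'(4) = 1 (Neumann). Define V = {v ∈ H^1(0, 4) : v(0) = 0}. Then [u' v]_0^4 = u'(4)·v(4) − u'(0)·0 = v(4).
Weak formulation: find u (satisfying any essential BC) such that ∫_0^4 u'(x) v'(x) dx = ∫_0^4 f v dx + v(4) for all v ∈ V (Dirichlet at 0 absorbed into V; Neumann datum at x = 4 contributes the boundary term).
Substituting f(x) = -x^2 - x + 3, the right-hand side is ∫_0^4 (-x^2 - x + 3) v dx + v(4).


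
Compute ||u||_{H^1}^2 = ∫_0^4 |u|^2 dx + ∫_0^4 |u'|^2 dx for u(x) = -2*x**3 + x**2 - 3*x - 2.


||u||_{H^1}^2 = 1708436/105

The H^1 norm (squared) on an interval (0, L) is
  ||u||_{H^1}^2 = ∫_0^L u(x)^2 dx + ∫_0^L u'(x)^2 dx.
Compute u'(x) = -6*x**2 + 2*x - 3.
Then u(x)^2 = 4*x**6 - 4*x**5 + 13*x**4 + 2*x**3 + 5*x**2 + 12*x + 4 and u'(x)^2 = 36*x**4 - 24*x**3 + 40*x**2 - 12*x + 9.
Integrate each monomial from 0 to 4 using ∫_0^4 c·x^n dx = c·4^(n+1)/(n+1):
  ∫_0^4 u(x)^2 dx = ∫_0^4 (4*x^6 - 4*x^5 + 13*x^4 + 2*x^3 + 5*x^2 + 12*x + 4) dx. Term by term:
    ∫_0^4 4*x^6 dx = 65536/7;  ∫_0^4 -4*x^5 dx = -8192/3;  ∫_0^4 13*x^4 dx = 13312/5;
    ∫_0^4 2*x^3 dx = 128;  ∫_0^4 5*x^2 dx = 320/3;  ∫_0^4 12*x dx = 96;
    ∫_0^4 4 dx = 16.
  Sum: 65536/7 − 8192/3 + 13312/5 + 128 + 320/3 + 96 + 16 = 337424/35.
  ∫_0^4 u'(x)^2 dx = ∫_0^4 (36*x^4 - 24*x^3 + 40*x^2 - 12*x + 9) dx. Term by term:
    ∫_0^4 36*x^4 dx = 36864/5;  ∫_0^4 -24*x^3 dx = -1536;  ∫_0^4 40*x^2 dx = 2560/3;
    ∫_0^4 -12*x dx = -96;  ∫_0^4 9 dx = 36.
  Sum: 36864/5 − 1536 + 2560/3 − 96 + 36 = 99452/15.
Adding: ||u||_{H^1}^2 = 337424/35 + 99452/15 = 1708436/105.


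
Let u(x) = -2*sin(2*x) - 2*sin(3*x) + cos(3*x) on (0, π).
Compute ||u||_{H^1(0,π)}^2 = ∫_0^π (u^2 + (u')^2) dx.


||u||_{H^1(0,π)}^2 = 32 + 35*π

u'(x) = -3*sin(3*x) - 4*cos(2*x) - 6*cos(3*x).
Expand u² and (u')² and integrate term by term on (0, π), using: for integers n ≥ 1, ∫_0^π sin²(nx) dx = ∫_0^π cos²(nx) dx = π/2; for n ≠ n', ∫_0^π sin(nx)sin(n'x) dx = ∫_0^π cos(nx)cos(n'x) dx = 0; and by product-to-sum, ∫_0^π sin(nx)cos(n'x) dx = ½∫_0^π [sin((n+n')x) + sin((n−n')x)] dx, which is 0 when n+n' is even and 2n/(n²−n'²) when n+n' is odd (it need not vanish on (0, π)).
  u² squared terms: (-2)²·∫sin(2x)² dx = 4·π/2 = 2*π;  (-2)²·∫sin(3x)² dx = 4·π/2 = 2*π;  (1)²·∫cos(3x)² dx = 1·π/2 = π/2.
  u² cross terms: 2·(-2)·(-2)·∫sin(2x)·sin(3x) dx = 8·(0) = 0;  2·(-2)·(1)·∫sin(2x)·cos(3x) dx = -4·(-4/5) = 16/5;  2·(-2)·(1)·∫sin(3x)·cos(3x) dx = -4·(0) = 0.
  So ∫_0^π u² dx = 2*π + 2*π + π/2 + 0 + 16/5 + 0 = 16/5 + 9*π/2.
  (u')² squared terms: (-6)²·∫cos(3x)² dx = 36·π/2 = 18*π;  (-4)²·∫cos(2x)² dx = 16·π/2 = 8*π;  (-3)²·∫sin(3x)² dx = 9·π/2 = 9*π/2.
  (u')² cross terms: 2·(-6)·(-4)·∫cos(3x)·cos(2x) dx = 48·(0) = 0;  2·(-6)·(-3)·∫cos(3x)·sin(3x) dx = 36·(0) = 0;  2·(-4)·(-3)·∫cos(2x)·sin(3x) dx = 24·(6/5) = 144/5.
  So ∫_0^π (u')² dx = 18*π + 8*π + 9*π/2 + 0 + 0 + 144/5 = 144/5 + 61*π/2.
||u||_{H^1}^2 = (16/5 + 9*π/2) + (144/5 + 61*π/2) = 32 + 35*π.


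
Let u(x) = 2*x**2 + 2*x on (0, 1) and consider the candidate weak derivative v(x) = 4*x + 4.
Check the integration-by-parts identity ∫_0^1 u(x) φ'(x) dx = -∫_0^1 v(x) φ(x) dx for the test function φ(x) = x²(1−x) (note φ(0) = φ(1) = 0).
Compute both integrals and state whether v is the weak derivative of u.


LHS = -11/30, RHS = -8/15. No, v is not the weak derivative of u.

u(x) = 2*x**2 + 2*x, classical derivative u'(x) = 4*x + 2.
φ(x) = x²(1−x), so φ'(x) = x*(2 - 3*x).
Note φ(0) = φ(1) = 0, so the boundary term u·φ vanishes.
LHS = ∫_0^1 u(x) φ'(x) dx = ∫_0^1 (-6*x^4 - 2*x^3 + 4*x^2) dx. Term by term:
  ∫_0^1 -6*x^4 dx = -6/5;  ∫_0^1 -2*x^3 dx = -1/2;  ∫_0^1 4*x^2 dx = 4/3.
Sum: -6/5 − 1/2 + 4/3 = -11/30.
So LHS = -11/30.
∫_0^1 v(x) φ(x) dx = ∫_0^1 (-4*x^4 + 4*x^2) dx. Term by term:
  ∫_0^1 -4*x^4 dx = -4/5;  ∫_0^1 4*x^2 dx = 4/3.
Sum: -4/5 + 4/3 = 8/15.
So RHS = -∫_0^1 v(x) φ(x) dx = -8/15.
LHS − RHS = 1/6 ≠ 0, so the identity fails.
(For a valid weak derivative the identity must hold for EVERY test function, in particular this one. The failure shows v is NOT the weak derivative of u.)
Correct weak derivative would be u'(x) = 4*x + 2.


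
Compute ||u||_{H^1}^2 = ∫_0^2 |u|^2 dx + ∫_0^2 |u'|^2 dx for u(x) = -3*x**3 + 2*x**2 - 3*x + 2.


||u||_{H^1}^2 = 17422/35

The H^1 norm (squared) on an interval (0, L) is
  ||u||_{H^1}^2 = ∫_0^L u(x)^2 dx + ∫_0^L u'(x)^2 dx.
Compute u'(x) = -9*x**2 + 4*x - 3.
Then u(x)^2 = 9*x**6 - 12*x**5 + 22*x**4 - 24*x**3 + 17*x**2 - 12*x + 4 and u'(x)^2 = 81*x**4 - 72*x**3 + 70*x**2 - 24*x + 9.
Integrate each monomial from 0 to 2 using ∫_0^2 c·x^n dx = c·2^(n+1)/(n+1):
  ∫_0^2 u(x)^2 dx = ∫_0^2 (9*x^6 - 12*x^5 + 22*x^4 - 24*x^3 + 17*x^2 - 12*x + 4) dx. Term by term:
    ∫_0^2 9*x^6 dx = 1152/7;  ∫_0^2 -12*x^5 dx = -128;  ∫_0^2 22*x^4 dx = 704/5;
    ∫_0^2 -24*x^3 dx = -96;  ∫_0^2 17*x^2 dx = 136/3;  ∫_0^2 -12*x dx = -24;
    ∫_0^2 4 dx = 8.
  Sum: 1152/7 − 128 + 704/5 − 96 + 136/3 − 24 + 8 = 11624/105.
  ∫_0^2 u'(x)^2 dx = ∫_0^2 (81*x^4 - 72*x^3 + 70*x^2 - 24*x + 9) dx. Term by term:
    ∫_0^2 81*x^4 dx = 2592/5;  ∫_0^2 -72*x^3 dx = -288;  ∫_0^2 70*x^2 dx = 560/3;
    ∫_0^2 -24*x dx = -48;  ∫_0^2 9 dx = 18.
  Sum: 2592/5 − 288 + 560/3 − 48 + 18 = 5806/15.
Adding: ||u||_{H^1}^2 = 11624/105 + 5806/15 = 17422/35.


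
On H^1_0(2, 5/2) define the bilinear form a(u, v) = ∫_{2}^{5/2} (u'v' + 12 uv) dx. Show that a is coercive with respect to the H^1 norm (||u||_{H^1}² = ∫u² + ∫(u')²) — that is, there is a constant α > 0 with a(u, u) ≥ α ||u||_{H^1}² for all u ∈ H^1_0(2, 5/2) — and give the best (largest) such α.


α = 1

Coercivity of a(·,·) on H^1_0(2, 5/2) means a(u, u) ≥ α ||u||_{H^1}² for every u ∈ H^1_0.
The interval has length L = 1/2, and Poincaré/coercivity depend only on L. Here a(u, u) = ∫(u')² + (12)·∫u².
Here c = 12 ≥ 1, so a(u,u) = ∫(u')² + c∫u² ≥ ∫(u')² + ∫u² = ||u||_{H^1}², i.e. α = 1 works. No larger α is possible: a(u,u) ≥ α||u||_{H^1}² means (1−α)∫(u')² ≥ (α−c)∫u², and for the modes u_n = sin(nπ(x−x₀)/L) (x₀ the left endpoint) one has ∫u_n²/∫(u_n')² = (L/(nπ))² → 0, so a(u_n,u_n)/||u_n||_{H^1}² → 1. Hence the optimal constant is α = 1.
Therefore α = 1.


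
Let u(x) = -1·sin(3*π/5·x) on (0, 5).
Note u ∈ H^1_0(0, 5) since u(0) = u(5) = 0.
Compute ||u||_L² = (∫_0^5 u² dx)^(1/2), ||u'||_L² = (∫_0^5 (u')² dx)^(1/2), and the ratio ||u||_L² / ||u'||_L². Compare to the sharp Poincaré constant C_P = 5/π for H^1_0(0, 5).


||u||_L² / ||u'||_L² = 5/(3*π) < C_P = 5/π.

u(x) = -1·sin(3*π/5·x), so u'(x) = -3*π*cos(3*π*x/5)/5.
Writing u(x) = A·sin(kπx/L) with A = -1 and k = 3, use ∫_0^L sin²(kπx/L) dx = L/2 and ∫_0^L cos²(kπx/L) dx = L/2.
u² = 1·sin²(3*π/5·x) and (u')² = 9*π^2/25·cos²(3*π/5·x), and each of sin², cos² integrates to L/2 = 5/2 over (0, 5).
∫_0^5 u² dx = 5/2, so ||u||_L² = sqrt(10)/2.
∫_0^5 (u')² dx = 9*π^2/10, so ||u'||_L² = 3*sqrt(10)*π/10.
Ratio ||u||_L² / ||u'||_L² = 5/(3*π).
Sharp Poincaré constant on H^1_0(0, 5) is C_P = L/π = 5/π, achieved by sin(π/5·x).
This is the k = 3 harmonic; the ratio L/(kπ) is strictly less than C_P = L/π, consistent with the sharp inequality ||u||_L² ≤ C_P ||u'||_L².


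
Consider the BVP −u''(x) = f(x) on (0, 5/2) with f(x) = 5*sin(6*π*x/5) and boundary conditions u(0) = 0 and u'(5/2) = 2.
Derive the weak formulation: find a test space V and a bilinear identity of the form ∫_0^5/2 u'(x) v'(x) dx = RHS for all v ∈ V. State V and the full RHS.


V = {v ∈ H^1(0, 5/2) : v(0) = 0} (test functions vanish at x = 0 where u is specified); weak form: ∫_0^5/2 u'v' dx = ∫_0^5/2 (5*sin(6*π*x/5)) v dx + 2·v(5/2) for all v ∈ V.

Multiply both sides by a test function v and integrate from 0 to 5/2:
  ∫_0^5/2 −u''(x) v(x) dx = ∫_0^5/2 f(x) v(x) dx.
Integrate the LHS by parts once:
  ∫_0^5/2 −u'' v dx = −[u'(x) v(x)]_0^5/2 + ∫_0^5/2 u'(x) v'(x) dx.
Thus ∫_0^5/2 u'(x) v'(x) dx = ∫_0^5/2 f(x) v(x) dx + [u'(x) v(x)]_0^5/2.
Choose V so that boundary terms are either known or forced to vanish.
Mixed BC: u(0) = 0 (Dirichlet) and u'(5/2) = 2 (Neumann). Define V = {v ∈ H^1(0, 5/2) : v(0) = 0}. Then [u' v]_0^5/2 = u'(5/2)·v(5/2) − u'(0)·0 = 2·v(5/2).
Weak formulation: find u (satisfying any essential BC) such that ∫_0^5/2 u'(x) v'(x) dx = ∫_0^5/2 f v dx + 2·v(5/2) for all v ∈ V (Dirichlet at 0 absorbed into V; Neumann datum at x = 5/2 contributes the boundary term).
Substituting f(x) = 5*sin(6*π*x/5), the right-hand side is ∫_0^5/2 (5*sin(6*π*x/5)) v dx + 2·v(5/2).


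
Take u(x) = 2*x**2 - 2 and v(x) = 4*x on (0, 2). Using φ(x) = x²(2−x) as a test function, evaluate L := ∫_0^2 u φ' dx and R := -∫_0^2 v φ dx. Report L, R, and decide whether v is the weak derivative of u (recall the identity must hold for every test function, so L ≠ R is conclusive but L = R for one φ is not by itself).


LHS = -32/5, RHS = -32/5. Yes, v = u' weakly.

u(x) = 2*x**2 - 2, classical derivative u'(x) = 4*x.
φ(x) = x²(2−x), so φ'(x) = x*(4 - 3*x).
Note φ(0) = φ(2) = 0, so the boundary term u·φ vanishes.
LHS = ∫_0^2 u(x) φ'(x) dx = ∫_0^2 (-6*x^4 + 8*x^3 + 6*x^2 - 8*x) dx. Term by term:
  ∫_0^2 -6*x^4 dx = -192/5;  ∫_0^2 8*x^3 dx = 32;  ∫_0^2 6*x^2 dx = 16;
  ∫_0^2 -8*x dx = -16.
Sum: -192/5 + 32 + 16 − 16 = -32/5.
So LHS = -32/5.
∫_0^2 v(x) φ(x) dx = ∫_0^2 (-4*x^4 + 8*x^3) dx. Term by term:
  ∫_0^2 -4*x^4 dx = -128/5;  ∫_0^2 8*x^3 dx = 32.
Sum: -128/5 + 32 = 32/5.
So RHS = -∫_0^2 v(x) φ(x) dx = -32/5.
LHS = RHS, so the identity holds for this test φ.
Moreover u is smooth here and v(x) = u'(x) = 4*x pointwise, so the identity holds for every test function. Hence v is the weak derivative of u.


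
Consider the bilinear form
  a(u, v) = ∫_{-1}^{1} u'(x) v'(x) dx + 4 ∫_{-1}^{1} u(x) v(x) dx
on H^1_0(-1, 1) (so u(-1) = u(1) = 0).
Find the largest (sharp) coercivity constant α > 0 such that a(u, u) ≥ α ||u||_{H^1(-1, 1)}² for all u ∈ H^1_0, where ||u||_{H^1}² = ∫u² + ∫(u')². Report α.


α = 1

Coercivity of a(·,·) on H^1_0(-1, 1) means a(u, u) ≥ α ||u||_{H^1}² for every u ∈ H^1_0.
The interval has length L = 2, and Poincaré/coercivity depend only on L. Here a(u, u) = ∫(u')² + (4)·∫u².
Here c = 4 ≥ 1, so a(u,u) = ∫(u')² + c∫u² ≥ ∫(u')² + ∫u² = ||u||_{H^1}², i.e. α = 1 works. No larger α is possible: a(u,u) ≥ α||u||_{H^1}² means (1−α)∫(u')² ≥ (α−c)∫u², and for the modes u_n = sin(nπ(x−x₀)/L) (x₀ the left endpoint) one has ∫u_n²/∫(u_n')² = (L/(nπ))² → 0, so a(u_n,u_n)/||u_n||_{H^1}² → 1. Hence the optimal constant is α = 1.
Therefore α = 1.


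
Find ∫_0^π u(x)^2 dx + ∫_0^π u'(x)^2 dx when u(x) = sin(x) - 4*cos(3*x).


||u||_{H^1(0,π)}^2 = 81*π

u'(x) = 12*sin(3*x) + cos(x).
Expand u² and (u')² and integrate term by term on (0, π), using: for integers n ≥ 1, ∫_0^π sin²(nx) dx = ∫_0^π cos²(nx) dx = π/2; for n ≠ n', ∫_0^π sin(nx)sin(n'x) dx = ∫_0^π cos(nx)cos(n'x) dx = 0; and by product-to-sum, ∫_0^π sin(nx)cos(n'x) dx = ½∫_0^π [sin((n+n')x) + sin((n−n')x)] dx, which is 0 when n+n' is even and 2n/(n²−n'²) when n+n' is odd (it need not vanish on (0, π)).
  u² squared terms: (-4)²·∫cos(3x)² dx = 16·π/2 = 8*π;  (1)²·∫sin(x)² dx = 1·π/2 = π/2.
  u² cross terms: 2·(-4)·(1)·∫cos(3x)·sin(x) dx = -8·(0) = 0.
  So ∫_0^π u² dx = 8*π + π/2 + 0 = 17*π/2.
  (u')² squared terms: (12)²·∫sin(3x)² dx = 144·π/2 = 72*π;  (1)²·∫cos(x)² dx = 1·π/2 = π/2.
  (u')² cross terms: 2·(12)·(1)·∫sin(3x)·cos(x) dx = 24·(0) = 0.
  So ∫_0^π (u')² dx = 72*π + π/2 + 0 = 145*π/2.
||u||_{H^1}^2 = (17*π/2) + (145*π/2) = 81*π.


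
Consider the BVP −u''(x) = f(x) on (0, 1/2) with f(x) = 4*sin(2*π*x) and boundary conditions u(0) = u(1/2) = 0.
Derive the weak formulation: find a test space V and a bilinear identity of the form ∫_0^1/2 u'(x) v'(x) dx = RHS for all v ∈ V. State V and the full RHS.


V = H^1_0(0, 1/2) (so v(0) = v(1/2) = 0); weak form: ∫_0^1/2 u'v' dx = ∫_0^1/2 (4*sin(2*π*x)) v dx for all v ∈ V.

Multiply both sides by a test function v and integrate from 0 to 1/2:
  ∫_0^1/2 −u''(x) v(x) dx = ∫_0^1/2 f(x) v(x) dx.
Integrate the LHS by parts once:
  ∫_0^1/2 −u'' v dx = −[u'(x) v(x)]_0^1/2 + ∫_0^1/2 u'(x) v'(x) dx.
Thus ∫_0^1/2 u'(x) v'(x) dx = ∫_0^1/2 f(x) v(x) dx + [u'(x) v(x)]_0^1/2.
Choose V so that boundary terms are either known or forced to vanish.
u is Dirichlet: u(0) = u(1/2) = 0. Let V = H^1_0(0, 1/2); then v(0) = v(1/2) = 0, and [u' v]_0^1/2 = 0.
Weak formulation: find u (satisfying any essential BC) such that ∫_0^1/2 u'(x) v'(x) dx = ∫_0^1/2 f v dx for all v ∈ V.
Substituting f(x) = 4*sin(2*π*x), the right-hand side is ∫_0^1/2 (4*sin(2*π*x)) v dx.


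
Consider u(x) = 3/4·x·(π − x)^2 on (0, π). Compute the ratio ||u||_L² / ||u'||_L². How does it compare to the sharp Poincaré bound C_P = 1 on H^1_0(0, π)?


||u||_L² / ||u'||_L² = sqrt(14)*π/14 < C_P = 1.

u(x) = 3/4·x·(π − x)^2, so u'(x) = 3*(x - π)*(3*x - π)/4.
u(x) = 3/4·x·(π − x)^2 vanishes at x = 0 and x = π, so u ∈ H^1_0(0, π). Differentiate via the product rule and integrate the resulting polynomials term by term.
  ∫_0^π u² dx = ∫_0^π (9*x^6/16 - 9*π*x^5/4 + 27*π^2*x^4/8 - 9*π^3*x^3/4 + 9*π^4*x^2/16) dx. Term by term:
    ∫_0^π 9*x^6/16 dx = 9*π^7/112;  ∫_0^π -9*π*x^5/4 dx = -3*π^7/8;  ∫_0^π 27*π^2*x^4/8 dx = 27*π^7/40;
    ∫_0^π -9*π^3*x^3/4 dx = -9*π^7/16;  ∫_0^π 9*π^4*x^2/16 dx = 3*π^7/16.
  Sum: 9*π^7/112 − 3*π^7/8 + 27*π^7/40 − 9*π^7/16 + 3*π^7/16 = 3*π^7/560.
  ∫_0^π (u')² dx = ∫_0^π (81*x^4/16 - 27*π*x^3/2 + 99*π^2*x^2/8 - 9*π^3*x/2 + 9*π^4/16) dx. Term by term:
    ∫_0^π 81*x^4/16 dx = 81*π^5/80;  ∫_0^π -27*π*x^3/2 dx = -27*π^5/8;  ∫_0^π 99*π^2*x^2/8 dx = 33*π^5/8;
    ∫_0^π -9*π^3*x/2 dx = -9*π^5/4;  ∫_0^π 9*π^4/16 dx = 9*π^5/16.
  Sum: 81*π^5/80 − 27*π^5/8 + 33*π^5/8 − 9*π^5/4 + 9*π^5/16 = 3*π^5/40.
∫_0^π u² dx = 3*π^7/560, so ||u||_L² = sqrt(105)*π^(7/2)/140.
∫_0^π (u')² dx = 3*π^5/40, so ||u'||_L² = sqrt(30)*π^(5/2)/20.
Ratio ||u||_L² / ||u'||_L² = sqrt(14)*π/14.
Sharp Poincaré constant on H^1_0(0, π) is C_P = L/π = 1, achieved by sin(x).
A polynomial bump cannot attain the sharp Poincaré constant (only the first sine eigenfunction does), so the ratio is strictly less than C_P, consistent with ||u||_L² ≤ C_P ||u'||_L².


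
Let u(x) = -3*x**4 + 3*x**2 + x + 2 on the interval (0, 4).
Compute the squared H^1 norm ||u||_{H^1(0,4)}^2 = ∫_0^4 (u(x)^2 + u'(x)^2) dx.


||u||_{H^1}^2 = 7843436/15

The H^1 norm (squared) on an interval (0, L) is
  ||u||_{H^1}^2 = ∫_0^L u(x)^2 dx + ∫_0^L u'(x)^2 dx.
Compute u'(x) = -12*x**3 + 6*x + 1.
Then u(x)^2 = 9*x**8 - 18*x**6 - 6*x**5 - 3*x**4 + 6*x**3 + 13*x**2 + 4*x + 4 and u'(x)^2 = 144*x**6 - 144*x**4 - 24*x**3 + 36*x**2 + 12*x + 1.
Integrate each monomial from 0 to 4 using ∫_0^4 c·x^n dx = c·4^(n+1)/(n+1):
  ∫_0^4 u(x)^2 dx = ∫_0^4 (9*x^8 - 18*x^6 - 6*x^5 - 3*x^4 + 6*x^3 + 13*x^2 + 4*x + 4) dx. Term by term:
    ∫_0^4 9*x^8 dx = 262144;  ∫_0^4 -18*x^6 dx = -294912/7;  ∫_0^4 -6*x^5 dx = -4096;
    ∫_0^4 -3*x^4 dx = -3072/5;  ∫_0^4 6*x^3 dx = 384;  ∫_0^4 13*x^2 dx = 832/3;
    ∫_0^4 4*x dx = 32;  ∫_0^4 4 dx = 16.
  Sum: 262144 − 294912/7 − 4096 − 3072/5 + 384 + 832/3 + 32 + 16 = 22681328/105.
  ∫_0^4 u'(x)^2 dx = ∫_0^4 (144*x^6 - 144*x^4 - 24*x^3 + 36*x^2 + 12*x + 1) dx. Term by term:
    ∫_0^4 144*x^6 dx = 2359296/7;  ∫_0^4 -144*x^4 dx = -147456/5;  ∫_0^4 -24*x^3 dx = -1536;
    ∫_0^4 36*x^2 dx = 768;  ∫_0^4 12*x dx = 96;  ∫_0^4 1 dx = 4.
  Sum: 2359296/7 − 147456/5 − 1536 + 768 + 96 + 4 = 10740908/35.
Adding: ||u||_{H^1}^2 = 22681328/105 + 10740908/35 = 7843436/15.


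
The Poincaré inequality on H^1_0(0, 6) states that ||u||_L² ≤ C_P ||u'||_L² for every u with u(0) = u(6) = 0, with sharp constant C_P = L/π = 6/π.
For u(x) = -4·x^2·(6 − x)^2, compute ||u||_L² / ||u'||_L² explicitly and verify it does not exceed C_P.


||u||_L² / ||u'||_L² = sqrt(3) < C_P = 6/π.

u(x) = -4·x^2·(6 − x)^2, so u'(x) = 16*x*(-x^2 + 9*x - 18).
u(x) = -4·x^2·(6 − x)^2 vanishes at x = 0 and x = 6, so u ∈ H^1_0(0, 6). Differentiate via the product rule and integrate the resulting polynomials term by term.
  ∫_0^6 u² dx = ∫_0^6 (16*x^8 - 384*x^7 + 3456*x^6 - 13824*x^5 + 20736*x^4) dx. Term by term:
    ∫_0^6 16*x^8 dx = 17915904;  ∫_0^6 -384*x^7 dx = -80621568;  ∫_0^6 3456*x^6 dx = 967458816/7;
    ∫_0^6 -13824*x^5 dx = -107495424;  ∫_0^6 20736*x^4 dx = 161243136/5.
  Sum: 17915904 − 80621568 + 967458816/7 − 107495424 + 161243136/5 = 8957952/35.
  ∫_0^6 (u')² dx = ∫_0^6 (256*x^6 - 4608*x^5 + 29952*x^4 - 82944*x^3 + 82944*x^2) dx. Term by term:
    ∫_0^6 256*x^6 dx = 71663616/7;  ∫_0^6 -4608*x^5 dx = -35831808;  ∫_0^6 29952*x^4 dx = 232906752/5;
    ∫_0^6 -82944*x^3 dx = -26873856;  ∫_0^6 82944*x^2 dx = 5971968.
  Sum: 71663616/7 − 35831808 + 232906752/5 − 26873856 + 5971968 = 2985984/35.
∫_0^6 u² dx = 8957952/35, so ||u||_L² = 1728*sqrt(105)/35.
∫_0^6 (u')² dx = 2985984/35, so ||u'||_L² = 1728*sqrt(35)/35.
Ratio ||u||_L² / ||u'||_L² = sqrt(3).
Sharp Poincaré constant on H^1_0(0, 6) is C_P = L/π = 6/π, achieved by sin(π/6·x).
A polynomial bump cannot attain the sharp Poincaré constant (only the first sine eigenfunction does), so the ratio is strictly less than C_P, consistent with ||u||_L² ≤ C_P ||u'||_L².


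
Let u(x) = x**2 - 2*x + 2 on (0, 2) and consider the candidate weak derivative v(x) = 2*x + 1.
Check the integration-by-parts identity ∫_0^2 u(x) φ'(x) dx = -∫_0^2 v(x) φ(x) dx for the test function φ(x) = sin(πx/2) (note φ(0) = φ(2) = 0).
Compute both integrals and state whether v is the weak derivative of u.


LHS = 0, RHS = -12/π. No, v is not the weak derivative of u.

u(x) = x**2 - 2*x + 2, classical derivative u'(x) = 2*x - 2.
φ(x) = sin(πx/2), so φ'(x) = π*cos(π*x/2)/2.
Note φ(0) = φ(2) = 0, so the boundary term u·φ vanishes.
LHS = ∫_0^2 u(x) φ'(x) dx = ∫_0^2 (π*x^2*cos(π*x/2)/2 - π*x*cos(π*x/2) + π*cos(π*x/2)) dx. Term by term:
  ∫_0^2 π*cos(π*x/2) dx = 0;  ∫_0^2 π*x^2*cos(π*x/2)/2 dx = -8/π;  ∫_0^2 -π*x*cos(π*x/2) dx = 8/π.
Sum: 0 − 8/π + 8/π = 0.
So LHS = 0.
∫_0^2 v(x) φ(x) dx = ∫_0^2 (2*x*sin(π*x/2) + sin(π*x/2)) dx. Term by term:
  ∫_0^2 2*x*sin(π*x/2) dx = 8/π;  ∫_0^2 sin(π*x/2) dx = 4/π.
Sum: 8/π + 4/π = 12/π.
So RHS = -∫_0^2 v(x) φ(x) dx = -12/π.
LHS − RHS = 12/π ≠ 0, so the identity fails.
(For a valid weak derivative the identity must hold for EVERY test function, in particular this one. The failure shows v is NOT the weak derivative of u.)
Correct weak derivative would be u'(x) = 2*x - 2.


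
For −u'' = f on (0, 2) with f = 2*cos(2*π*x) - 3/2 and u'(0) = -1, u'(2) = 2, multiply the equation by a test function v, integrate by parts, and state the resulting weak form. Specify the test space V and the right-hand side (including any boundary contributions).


V = H^1(0, 2) (v unrestricted at boundary; u is determined up to an additive constant); weak form: ∫_0^2 u'v' dx = ∫_0^2 (2*cos(2*π*x) - 3/2) v dx + 2·v(2) + v(0) for all v ∈ V.

Multiply both sides by a test function v and integrate from 0 to 2:
  ∫_0^2 −u''(x) v(x) dx = ∫_0^2 f(x) v(x) dx.
Integrate the LHS by parts once:
  ∫_0^2 −u'' v dx = −[u'(x) v(x)]_0^2 + ∫_0^2 u'(x) v'(x) dx.
Thus ∫_0^2 u'(x) v'(x) dx = ∫_0^2 f(x) v(x) dx + [u'(x) v(x)]_0^2.
Choose V so that boundary terms are either known or forced to vanish.
u has inhomogeneous Neumann u'(0) = -1, u'(2) = 2. [u' v]_0^2 = (2)·v(2) − (-1)·v(0) = 2·v(2) + v(0). Take V = H^1(0, 2); boundary term becomes part of RHS.
Weak formulation: find u (satisfying any essential BC) such that ∫_0^2 u'(x) v'(x) dx = ∫_0^2 f v dx + 2·v(2) + v(0) for all v ∈ V (Neumann data are natural BCs: they enter the RHS as boundary terms).
Substituting f(x) = 2*cos(2*π*x) - 3/2, the right-hand side is ∫_0^2 (2*cos(2*π*x) - 3/2) v dx + 2·v(2) + v(0).
Compatibility check (pure Neumann): taking v ≡ 1 ∈ V gives 0 = ∫_0^2 f dx + (2) − (-1), i.e. ∫_0^2 f dx must equal u'(0) − u'(2) = -3. Indeed ∫_0^2 (2*cos(2*π*x) - 3/2) dx = -3, so the data are compatible. The solution is then unique only up to an additive constant (fix it e.g. by requiring ∫_0^2 u dx = 0).


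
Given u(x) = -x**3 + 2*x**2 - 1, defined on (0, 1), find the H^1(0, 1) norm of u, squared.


||u||_{H^1}^2 = 331/210

The H^1 norm (squared) on an interval (0, L) is
  ||u||_{H^1}^2 = ∫_0^L u(x)^2 dx + ∫_0^L u'(x)^2 dx.
Compute u'(x) = -3*x**2 + 4*x.
Then u(x)^2 = x**6 - 4*x**5 + 4*x**4 + 2*x**3 - 4*x**2 + 1 and u'(x)^2 = 9*x**4 - 24*x**3 + 16*x**2.
Integrate each monomial from 0 to 1 using ∫_0^1 c·x^n dx = c·1^(n+1)/(n+1):
  ∫_0^1 u(x)^2 dx = ∫_0^1 (x^6 - 4*x^5 + 4*x^4 + 2*x^3 - 4*x^2 + 1) dx. Term by term:
    ∫_0^1 x^6 dx = 1/7;  ∫_0^1 -4*x^5 dx = -2/3;  ∫_0^1 4*x^4 dx = 4/5;
    ∫_0^1 2*x^3 dx = 1/2;  ∫_0^1 -4*x^2 dx = -4/3;  ∫_0^1 1 dx = 1.
  Sum: 1/7 − 2/3 + 4/5 + 1/2 − 4/3 + 1 = 31/70.
  ∫_0^1 u'(x)^2 dx = ∫_0^1 (9*x^4 - 24*x^3 + 16*x^2) dx. Term by term:
    ∫_0^1 9*x^4 dx = 9/5;  ∫_0^1 -24*x^3 dx = -6;  ∫_0^1 16*x^2 dx = 16/3.
  Sum: 9/5 − 6 + 16/3 = 17/15.
Adding: ||u||_{H^1}^2 = 31/70 + 17/15 = 331/210.


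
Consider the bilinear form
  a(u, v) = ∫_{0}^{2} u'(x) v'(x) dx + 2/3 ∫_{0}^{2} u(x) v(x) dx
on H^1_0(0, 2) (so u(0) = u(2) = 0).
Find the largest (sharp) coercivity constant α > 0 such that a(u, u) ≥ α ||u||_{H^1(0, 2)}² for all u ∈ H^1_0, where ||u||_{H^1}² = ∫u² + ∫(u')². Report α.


α = (8/3 + π^2)/(4 + π^2)

Coercivity of a(·,·) on H^1_0(0, 2) means a(u, u) ≥ α ||u||_{H^1}² for every u ∈ H^1_0.
The interval has length L = 2, and Poincaré/coercivity depend only on L. Here a(u, u) = ∫(u')² + (2/3)·∫u².
Here 0 < c = 2/3 < 1. The condition a(u,u) ≥ α||u||_{H^1}² reads (1−α)∫(u')² ≥ (α−c)∫u². Any admissible α is ≤ 1 (rapidly oscillating u have ∫u²/∫(u')² → 0), and α = 1 would force 0 ≥ (1−c)∫u², impossible since c < 1; so 1−α > 0. By the sharp Poincaré inequality on H^1_0 of an interval of length L, ∫(u')² ≥ (π/L)²∫u² with equality for the first sine mode sin(π(x−x₀)/L) (x₀ the left endpoint), so the inequality holds for all u iff (1−α)(π/L)² ≥ α − c, i.e. α ≤ ((π/L)² + c)/((π/L)² + 1) = (1 + c(L/π)²)/(1 + (L/π)²). With (π/L)² = π^2/4 and c = 2/3, the largest admissible constant is α = ((π/L)² + c)/((π/L)² + 1).
Simplifying, α = (8/3 + π^2)/(4 + π^2).


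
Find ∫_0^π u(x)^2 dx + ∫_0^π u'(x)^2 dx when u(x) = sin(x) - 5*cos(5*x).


||u||_{H^1(0,π)}^2 = 326*π

u'(x) = 25*sin(5*x) + cos(x).
Expand u² and (u')² and integrate term by term on (0, π), using: for integers n ≥ 1, ∫_0^π sin²(nx) dx = ∫_0^π cos²(nx) dx = π/2; for n ≠ n', ∫_0^π sin(nx)sin(n'x) dx = ∫_0^π cos(nx)cos(n'x) dx = 0; and by product-to-sum, ∫_0^π sin(nx)cos(n'x) dx = ½∫_0^π [sin((n+n')x) + sin((n−n')x)] dx, which is 0 when n+n' is even and 2n/(n²−n'²) when n+n' is odd (it need not vanish on (0, π)).
  u² squared terms: (-5)²·∫cos(5x)² dx = 25·π/2 = 25*π/2;  (1)²·∫sin(x)² dx = 1·π/2 = π/2.
  u² cross terms: 2·(-5)·(1)·∫cos(5x)·sin(x) dx = -10·(0) = 0.
  So ∫_0^π u² dx = 25*π/2 + π/2 + 0 = 13*π.
  (u')² squared terms: (25)²·∫sin(5x)² dx = 625·π/2 = 625*π/2;  (1)²·∫cos(x)² dx = 1·π/2 = π/2.
  (u')² cross terms: 2·(25)·(1)·∫sin(5x)·cos(x) dx = 50·(0) = 0.
  So ∫_0^π (u')² dx = 625*π/2 + π/2 + 0 = 313*π.
||u||_{H^1}^2 = (13*π) + (313*π) = 326*π.


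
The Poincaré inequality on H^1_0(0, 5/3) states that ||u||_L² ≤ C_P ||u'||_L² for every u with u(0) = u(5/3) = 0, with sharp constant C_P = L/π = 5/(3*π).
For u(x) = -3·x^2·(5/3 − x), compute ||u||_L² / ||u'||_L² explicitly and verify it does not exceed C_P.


||u||_L² / ||u'||_L² = 5*sqrt(14)/42 < C_P = 5/(3*π).

u(x) = -3·x^2·(5/3 − x), so u'(x) = x*(9*x - 10).
u(x) = -3·x^2·(5/3 − x) vanishes at x = 0 and x = 5/3, so u ∈ H^1_0(0, 5/3). Differentiate via the product rule and integrate the resulting polynomials term by term.
  ∫_0^5/3 u² dx = ∫_0^5/3 (9*x^6 - 30*x^5 + 25*x^4) dx. Term by term:
    ∫_0^5/3 9*x^6 dx = 78125/1701;  ∫_0^5/3 -30*x^5 dx = -78125/729;  ∫_0^5/3 25*x^4 dx = 15625/243.
  Sum: 78125/1701 − 78125/729 + 15625/243 = 15625/5103.
  ∫_0^5/3 (u')² dx = ∫_0^5/3 (81*x^4 - 180*x^3 + 100*x^2) dx. Term by term:
    ∫_0^5/3 81*x^4 dx = 625/3;  ∫_0^5/3 -180*x^3 dx = -3125/9;  ∫_0^5/3 100*x^2 dx = 12500/81.
  Sum: 625/3 − 3125/9 + 12500/81 = 1250/81.
∫_0^5/3 u² dx = 15625/5103, so ||u||_L² = 125*sqrt(7)/189.
∫_0^5/3 (u')² dx = 1250/81, so ||u'||_L² = 25*sqrt(2)/9.
Ratio ||u||_L² / ||u'||_L² = 5*sqrt(14)/42.
Sharp Poincaré constant on H^1_0(0, 5/3) is C_P = L/π = 5/(3*π), achieved by sin(3*π/5·x).
A polynomial bump cannot attain the sharp Poincaré constant (only the first sine eigenfunction does), so the ratio is strictly less than C_P, consistent with ||u||_L² ≤ C_P ||u'||_L².
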